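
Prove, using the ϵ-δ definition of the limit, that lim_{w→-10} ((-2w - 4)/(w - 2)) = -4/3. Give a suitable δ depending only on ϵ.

Suppose ϵ > 0. We want δ > 0 with 0 < |w + 10| < δ ⇒ |(-2w - 4)/(w - 2) + 4/3| < ϵ.
Combining over a common denominator, (-2w - 4)/(w - 2) + 4/3 = [(-2w - 4)·(-12) − 16·(w - 2)] / [(-12)·(w - 2)] = 8(w + 10) / ((-12)(w - 2)).
So |(-2w - 4)/(w - 2) + 4/3| = 8|w + 10| / (12·|w − 2|).
Restrict δ ≤ 6. Then |w + 10| < 6 gives |w − 2| = |(w + 10) + (-12)| ≥ 12 − 6 = 6.
Hence |(-2w - 4)/(w - 2) + 4/3| < 8|w + 10|/(12·6) = (1/9)|w + 10|, which is < ϵ once |w + 10| < 9ϵ.
Take δ = min(6, 9ϵ). Then 0 < |w + 10| < δ forces both bounds, so |(-2w - 4)/(w - 2) + 4/3| < ϵ.

δ = min(6, 9ϵ)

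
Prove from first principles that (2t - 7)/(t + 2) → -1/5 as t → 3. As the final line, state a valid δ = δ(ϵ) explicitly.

δ = min(5/2, (25/22)ϵ)

Fix ϵ > 0. We want δ > 0 with 0 < |t − 3| < δ ⇒ |(2t - 7)/(t + 2) + 1/5| < ϵ.
Combining over a common denominator, (2t - 7)/(t + 2) + 1/5 = [(2t - 7)·5 − (-1)·(t + 2)] / [5·(t + 2)] = 11(t − 3) / (5(t + 2)).
So |(2t - 7)/(t + 2) + 1/5| = 11|t − 3| / (5·|t + 2|).
Require δ ≤ 5/2, so |t + 2| ≥ |5| − |t − 3| > 5 − 5/2 = 5/2.
Hence |(2t - 7)/(t + 2) + 1/5| < 11|t − 3|/(5·(5/2)) = (22/25)|t − 3|, which is < ϵ once |t − 3| < (25/22)ϵ.
Take δ = min(5/2, (25/22)ϵ). Then 0 < |t − 3| < δ forces both bounds, so |(2t - 7)/(t + 2) + 1/5| < ϵ.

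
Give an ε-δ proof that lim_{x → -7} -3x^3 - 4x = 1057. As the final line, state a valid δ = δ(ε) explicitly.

Let ε > 0. We want δ > 0 such that 0 < |x + 7| < δ implies |(-3x^3 - 4x) − 1057| < ε.
(-3x^3 - 4x) − 1057 = -3x^3 - 4x - 1057 = (x + 7)(-3x^2 + 21x - 151).
So |(-3x^3 - 4x) − 1057| = |x + 7|·|-3x^2 + 21x - 151|.
Assume first that |x + 7| < 1, so |x| < 8. Then |-3x^2 + 21x - 151| ≤ 3·8^2 + 21·8 + 151 = 511.
Hence |(-3x^3 - 4x) − 1057| ≤ 511|x + 7| < ε provided |x + 7| < ε/511.
Take δ = min(1, ε/511). Then 0 < |x + 7| < δ gives both |x + 7| < 1 and |x + 7| < ε/511, so |(-3x^3 - 4x) − 1057| < ε.

δ = min(1, ε/511)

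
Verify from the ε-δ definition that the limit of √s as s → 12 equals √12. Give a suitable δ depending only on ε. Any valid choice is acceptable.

δ = min(12, √12·ε)

Fix ε > 0. We want δ > 0 such that 0 < |s − 12| < δ implies |√s − √12| < ε.
Rationalise: √s − √12 = (s − 12)/(√s + √12), so |√s − √12| = |s − 12|/(√s + √12).
Restrict δ ≤ 12 so that |s − 12| < 12 forces s > 0, and then √s + √12 > √12.
Hence |√s − √12| < |s − 12|/√12, which is < ε once |s − 12| < √12·ε.
Take δ = min(12, √12·ε). If 0 < |s − 12| < δ then s > 0 and |√s − √12| < |s − 12|/√12 < ε.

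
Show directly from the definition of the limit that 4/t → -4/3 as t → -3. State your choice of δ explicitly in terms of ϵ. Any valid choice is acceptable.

δ = min(3/2, (9/8)ϵ)

Fix ϵ > 0. We seek δ > 0 such that 0 < |t + 3| < δ implies |4/t + 4/3| < ϵ.
|4/t + 4/3| = 4·|-3 − t|/(3·|t|) = 4|t + 3|/(3|t|).
Restrict δ ≤ 3/2. Then |t + 3| < 3/2 gives |t| > 3/2, so 3|t| > 9/2.
Then |4/t + 4/3| < 4|t + 3|/(9/2), which is < ϵ when |t + 3| < (9/8)ϵ.
Take δ = min(3/2, (9/8)ϵ). Then 0 < |t + 3| < δ gives both |t + 3| < 3/2 and |t + 3| < (9/8)ϵ, so |4/t + 4/3| < ϵ.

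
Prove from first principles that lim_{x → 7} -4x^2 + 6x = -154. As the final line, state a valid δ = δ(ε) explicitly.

Fix ε > 0. We want δ > 0 such that 0 < |x − 7| < δ implies |(-4x^2 + 6x) + 154| < ε.
(-4x^2 + 6x) + 154 = -4x^2 + 6x + 154 = (x − 7)(-4x - 22).
So |(-4x^2 + 6x) + 154| = |x − 7|·|-4x - 22|.
Assume first that |x − 7| < 1, so |x| < 8. Then |-4x - 22| ≤ 4·8 + 22 = 54.
Hence |(-4x^2 + 6x) + 154| ≤ 54|x − 7| < ε provided |x − 7| < ε/54.
Take δ = min(1, ε/54). Then 0 < |x − 7| < δ gives both |x − 7| < 1 and |x − 7| < ε/54, so |(-4x^2 + 6x) + 154| < ε.

δ = min(1, ε/54)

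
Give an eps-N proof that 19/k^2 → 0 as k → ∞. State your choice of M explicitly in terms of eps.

Suppose eps > 0. For k ≥ 1, |19/k^2 − 0| = 19/k^2.
19/k^2 < eps ⇔ k^2 > 19/eps ⇔ k > (19/eps)^{1/2}.
Take M = (19/eps)^{1/2}. Then k > M implies 19/k^2 < eps.

M = (19/eps)^{1/2}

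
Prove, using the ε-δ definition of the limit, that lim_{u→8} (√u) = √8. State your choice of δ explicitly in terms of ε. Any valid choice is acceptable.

δ = min(8, √8·ε)

Let ε > 0. We want δ > 0 such that 0 < |u − 8| < δ implies |√u − √8| < ε.
Rationalise: √u − √8 = (u − 8)/(√u + √8), so |√u − √8| = |u − 8|/(√u + √8).
Restrict δ ≤ 8 so that |u − 8| < 8 forces u > 0, and then √u + √8 > √8.
Hence |√u − √8| < |u − 8|/√8, which is < ε once |u − 8| < √8·ε.
Take δ = min(8, √8·ε). If 0 < |u − 8| < δ then u > 0 and |√u − √8| < |u − 8|/√8 < ε.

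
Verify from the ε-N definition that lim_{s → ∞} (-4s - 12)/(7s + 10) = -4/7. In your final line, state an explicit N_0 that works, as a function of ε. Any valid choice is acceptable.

N_0 = (44/49)/ε

Suppose ε > 0. We seek N_0 > 0 such that s > N_0 implies |(-4s - 12)/(7s + 10) + 4/7| < ε.
(-4s - 12)/(7s + 10) + 4/7 = (7(-4s - 12) − (-4)(7s + 10)) / (7(7s + 10)) = -44/(7(7s + 10)).
For s > 0 we have 7s + 10 > 7s, so |(-4s - 12)/(7s + 10) + 4/7| = 44/(7(7s + 10)) < 44/(7·7s) = (44/49)/s.
Thus |(-4s - 12)/(7s + 10) + 4/7| < ε whenever s > (44/49)/ε.
Take N_0 = (44/49)/ε. If s > N_0 then |(-4s - 12)/(7s + 10) + 4/7| < (44/49)/s < ε.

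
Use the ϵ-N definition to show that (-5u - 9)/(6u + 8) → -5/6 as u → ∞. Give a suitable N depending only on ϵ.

N = (7/18)/ϵ

Let ϵ > 0 be given. We seek N > 0 such that u > N implies |(-5u - 9)/(6u + 8) + 5/6| < ϵ.
(-5u - 9)/(6u + 8) + 5/6 = (6(-5u - 9) − (-5)(6u + 8)) / (6(6u + 8)) = -14/(6(6u + 8)).
For u > 0 we have 6u + 8 > 6u, so |(-5u - 9)/(6u + 8) + 5/6| = 14/(6(6u + 8)) < 14/(6·6u) = (7/18)/u.
Thus |(-5u - 9)/(6u + 8) + 5/6| < ϵ whenever u > (7/18)/ϵ.
Take N = (7/18)/ϵ. If u > N then |(-5u - 9)/(6u + 8) + 5/6| < (7/18)/u < ϵ.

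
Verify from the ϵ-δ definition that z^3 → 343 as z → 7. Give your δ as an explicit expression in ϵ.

δ = min(1, ϵ/169)

Fix ϵ > 0. We seek δ > 0 with 0 < |z − 7| < δ ⇒ |z^3 − 343| < ϵ.
Factor: z^3 − 343 = (z − 7)(z^2 + 7z + 49), so |z^3 − 343| = |z − 7|·|z^2 + 7z + 49|.
Impose δ ≤ 1 so that |z| < 8; then |z^2 + 7z + 49| ≤ 169.
Hence |z^3 − 343| ≤ 169|z − 7|, which is < ϵ once |z − 7| < ϵ/169.
Take δ = min(1, ϵ/169). If 0 < |z − 7| < δ then both bounds hold and |z^3 − 343| ≤ 169|z − 7| < 169·(ϵ/169) = ϵ.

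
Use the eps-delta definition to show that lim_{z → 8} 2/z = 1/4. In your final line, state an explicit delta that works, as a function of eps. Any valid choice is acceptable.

delta = min(4, 16eps)

Fix eps > 0. We seek delta > 0 such that 0 < |z − 8| < delta implies |2/z − (1/4)| < eps.
|2/z − (1/4)| = 2·|8 − z|/(8·|z|) = 2|z − 8|/(8|z|).
Require delta ≤ 4 so that |z| > 8 − 4 = 4, hence 8|z| > 32.
Then |2/z − (1/4)| < 2|z − 8|/32, which is < eps when |z − 8| < 16eps.
Take delta = min(4, 16eps). Then 0 < |z − 8| < delta gives both |z − 8| < 4 and |z − 8| < 16eps, so |2/z − (1/4)| < eps.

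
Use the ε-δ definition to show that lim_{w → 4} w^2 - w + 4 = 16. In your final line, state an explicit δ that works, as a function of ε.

δ = min(2, ε/9)

Fix ε > 0. We want δ > 0 such that 0 < |w − 4| < δ implies |(w^2 - w + 4) − 16| < ε.
(w^2 - w + 4) − 16 = w^2 - w - 12 = (w − 4)(w + 3).
So |(w^2 - w + 4) − 16| = |w − 4|·|w + 3|.
Require δ ≤ 2. Then |w − 4| < 2 gives |w| < 6, and by the triangle inequality |w + 3| ≤ 6 + 3 = 9.
Hence |(w^2 - w + 4) − 16| ≤ 9|w − 4| < ε provided |w − 4| < ε/9.
Take δ = min(2, ε/9). Then 0 < |w − 4| < δ gives both |w − 4| < 2 and |w − 4| < ε/9, so |(w^2 - w + 4) − 16| < ε.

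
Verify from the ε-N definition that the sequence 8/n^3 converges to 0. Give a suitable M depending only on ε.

Fix ε > 0. For n ≥ 1, |8/n^3 − 0| = 8/n^3.
8/n^3 < ε ⇔ n^3 > 8/ε ⇔ n > (8/ε)^{1/3}.
Take M = (8/ε)^{1/3}. Then n > M implies 8/n^3 < ε.

M = (8/ε)^{1/3}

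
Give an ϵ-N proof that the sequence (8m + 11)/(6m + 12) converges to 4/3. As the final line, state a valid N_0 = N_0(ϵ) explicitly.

N_0 = (5/6)/ϵ

Suppose ϵ > 0. For m ≥ 1, |(8m + 11)/(6m + 12) − (4/3)| = |-30|/(6(6m + 12)) = 30/(6(6m + 12)).
Since 6m + 12 ≥ 6m for m ≥ 1, this is ≤ 30/(6·6m) = (5/6)/m.
So |(8m + 11)/(6m + 12) − (4/3)| < ϵ whenever m > (5/6)/ϵ.
Take N_0 = (5/6)/ϵ. If m > N_0 then |(8m + 11)/(6m + 12) − (4/3)| ≤ (5/6)/m < ϵ.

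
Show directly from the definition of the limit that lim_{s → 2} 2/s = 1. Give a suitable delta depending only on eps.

delta = min(1, eps)

Suppose eps > 0. We seek delta > 0 such that 0 < |s − 2| < delta implies |2/s − 1| < eps.
|2/s − 1| = 2·|2 − s|/(2·|s|) = 2|s − 2|/(2|s|).
Require delta ≤ 1 so that |s| > 2 − 1 = 1, hence 2|s| > 2.
Then |2/s − 1| < 2|s − 2|/2, which is < eps when |s − 2| < eps.
Take delta = min(1, eps). Then 0 < |s − 2| < delta gives both |s − 2| < 1 and |s − 2| < eps, so |2/s − 1| < eps.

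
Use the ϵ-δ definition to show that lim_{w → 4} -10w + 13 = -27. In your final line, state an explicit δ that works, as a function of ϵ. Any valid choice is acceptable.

Suppose ϵ > 0. We need δ > 0 so that 0 < |w − 4| < δ implies |(-10w + 13) + 27| < ϵ.
Since (-10w + 13) + 27 = -10(w − 4), we have |(-10w + 13) + 27| = 10|w − 4|.
So 10|w − 4| < ϵ exactly when |w − 4| < ϵ/10.
Choosing δ = ϵ/10 gives |(-10w + 13) + 27| = 10|w − 4| < ϵ whenever |w − 4| < δ.

δ = ϵ/10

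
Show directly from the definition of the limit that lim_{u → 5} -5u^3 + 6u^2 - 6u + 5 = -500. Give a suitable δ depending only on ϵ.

δ = min(2, ϵ/479)

Let ϵ > 0 be given. We want δ > 0 such that 0 < |u − 5| < δ implies |(-5u^3 + 6u^2 - 6u + 5) + 500| < ϵ.
(-5u^3 + 6u^2 - 6u + 5) + 500 = -5u^3 + 6u^2 - 6u + 505 = (u − 5)(-5u^2 - 19u - 101).
So |(-5u^3 + 6u^2 - 6u + 5) + 500| = |u − 5|·|-5u^2 - 19u - 101|.
Require δ ≤ 2. Then |u − 5| < 2 gives |u| < 7, and by the triangle inequality |-5u^2 - 19u - 101| ≤ 5·7^2 + 19·7 + 101 = 479.
Hence |(-5u^3 + 6u^2 - 6u + 5) + 500| ≤ 479|u − 5| < ϵ provided |u − 5| < ϵ/479.
Choosing δ = min(2, ϵ/479) ensures both conditions, hence |(-5u^3 + 6u^2 - 6u + 5) + 500| < ϵ.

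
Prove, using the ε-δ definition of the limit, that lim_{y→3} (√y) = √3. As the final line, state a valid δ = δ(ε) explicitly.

Suppose ε > 0. We want δ > 0 such that 0 < |y − 3| < δ implies |√y − √3| < ε.
Multiplying by the conjugate, |√y − √3| = |y − 3|/(√y + √3).
Restrict δ ≤ 3 so that |y − 3| < 3 forces y > 0, and then √y + √3 > √3.
Hence |√y − √3| < |y − 3|/√3, which is < ε once |y − 3| < √3·ε.
Take δ = min(3, √3·ε). If 0 < |y − 3| < δ then y > 0 and |√y − √3| < |y − 3|/√3 < ε.

δ = min(3, √3·ε)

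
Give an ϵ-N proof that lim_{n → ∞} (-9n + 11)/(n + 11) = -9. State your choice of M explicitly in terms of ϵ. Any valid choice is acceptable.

M = 110/ϵ

Let ϵ > 0. For n ≥ 1, |(-9n + 11)/(n + 11) + 9| = |110|/((n + 11)) = 110/((n + 11)).
Since n + 11 ≥ n for n ≥ 1, this is ≤ 110/(n) = 110/n.
So |(-9n + 11)/(n + 11) + 9| < ϵ whenever n > 110/ϵ.
Take M = 110/ϵ. If n > M then |(-9n + 11)/(n + 11) + 9| ≤ 110/n < ϵ.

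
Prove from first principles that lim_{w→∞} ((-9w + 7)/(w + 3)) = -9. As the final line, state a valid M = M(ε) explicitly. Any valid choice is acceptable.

M = 34/ε

Let ε > 0 be given. We seek M > 0 such that w > M implies |(-9w + 7)/(w + 3) + 9| < ε.
(-9w + 7)/(w + 3) + 9 = ((-9w + 7) − (-9)(w + 3)) / ((w + 3)) = 34/((w + 3)).
For w > 0 we have w + 3 > w, so |(-9w + 7)/(w + 3) + 9| = 34/((w + 3)) < 34/(w) = 34/w.
Thus |(-9w + 7)/(w + 3) + 9| < ε whenever w > 34/ε.
Take M = 34/ε. If w > M then |(-9w + 7)/(w + 3) + 9| < 34/w < ε.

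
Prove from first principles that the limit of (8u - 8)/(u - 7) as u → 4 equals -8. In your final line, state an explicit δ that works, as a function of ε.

Let ε > 0 be given. We want δ > 0 with 0 < |u − 4| < δ ⇒ |(8u - 8)/(u - 7) + 8| < ε.
Combining over a common denominator, (8u - 8)/(u - 7) + 8 = [(8u - 8)·(-3) − 24·(u - 7)] / [(-3)·(u - 7)] = -48(u − 4) / ((-3)(u - 7)).
So |(8u - 8)/(u - 7) + 8| = 48|u − 4| / (3·|u − 7|).
Require δ ≤ 3/2, so |u − 7| ≥ |-3| − |u − 4| > 3 − 3/2 = 3/2.
Hence |(8u - 8)/(u - 7) + 8| < 48|u − 4|/(3·(3/2)) = (32/3)|u − 4|, which is < ε once |u − 4| < (3/32)ε.
Take δ = min(3/2, (3/32)ε). Then 0 < |u − 4| < δ forces both bounds, so |(8u - 8)/(u - 7) + 8| < ε.

δ = min(3/2, (3/32)ε)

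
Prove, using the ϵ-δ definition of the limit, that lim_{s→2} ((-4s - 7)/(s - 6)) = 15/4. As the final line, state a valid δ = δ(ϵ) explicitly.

δ = min(2, (8/31)ϵ)

Suppose ϵ > 0. We want δ > 0 with 0 < |s − 2| < δ ⇒ |(-4s - 7)/(s - 6) − (15/4)| < ϵ.
Combining over a common denominator, (-4s - 7)/(s - 6) − (15/4) = [(-4s - 7)·(-4) − (-15)·(s - 6)] / [(-4)·(s - 6)] = 31(s − 2) / ((-4)(s - 6)).
So |(-4s - 7)/(s - 6) − (15/4)| = 31|s − 2| / (4·|s − 6|).
Restrict δ ≤ 2. Then |s − 2| < 2 gives |s − 6| = |(s − 2) + (-4)| ≥ 4 − 2 = 2.
Hence |(-4s - 7)/(s - 6) − (15/4)| < 31|s − 2|/(4·2) = (31/8)|s − 2|, which is < ϵ once |s − 2| < (8/31)ϵ.
Take δ = min(2, (8/31)ϵ). Then 0 < |s − 2| < δ forces both bounds, so |(-4s - 7)/(s - 6) − (15/4)| < ϵ.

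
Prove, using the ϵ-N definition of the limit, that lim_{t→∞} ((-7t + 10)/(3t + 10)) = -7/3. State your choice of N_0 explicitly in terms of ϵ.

Suppose ϵ > 0. We seek N_0 > 0 such that t > N_0 implies |(-7t + 10)/(3t + 10) + 7/3| < ϵ.
(-7t + 10)/(3t + 10) + 7/3 = (3(-7t + 10) − (-7)(3t + 10)) / (3(3t + 10)) = 100/(3(3t + 10)).
For t > 0 we have 3t + 10 > 3t, so |(-7t + 10)/(3t + 10) + 7/3| = 100/(3(3t + 10)) < 100/(3·3t) = (100/9)/t.
Thus |(-7t + 10)/(3t + 10) + 7/3| < ϵ whenever t > (100/9)/ϵ.
Take N_0 = (100/9)/ϵ. If t > N_0 then |(-7t + 10)/(3t + 10) + 7/3| < (100/9)/t < ϵ.

N_0 = (100/9)/ϵ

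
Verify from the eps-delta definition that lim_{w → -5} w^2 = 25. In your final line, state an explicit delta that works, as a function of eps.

Suppose eps > 0. We seek delta > 0 with 0 < |w + 5| < delta ⇒ |w^2 − 25| < eps.
Factor: w^2 − 25 = (w + 5)(w - 5), so |w^2 − 25| = |w + 5|·|w - 5|.
Restrict delta ≤ 2. Then |w + 5| < 2 gives |w| < 7, so by the triangle inequality |w - 5| ≤ 7 + 5 = 12.
Hence |w^2 − 25| ≤ 12|w + 5|, which is < eps once |w + 5| < eps/12.
Take delta = min(2, eps/12). If 0 < |w + 5| < delta then both bounds hold and |w^2 − 25| ≤ 12|w + 5| < 12·(eps/12) = eps.

delta = min(2, eps/12)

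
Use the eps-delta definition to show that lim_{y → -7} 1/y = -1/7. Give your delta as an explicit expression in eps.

Suppose eps > 0. We seek delta > 0 such that 0 < |y + 7| < delta implies |1/y + 1/7| < eps.
|1/y + 1/7| = |-7 − y|/(7·|y|) = |y + 7|/(7|y|).
Restrict delta ≤ 7/2. Then |y + 7| < 7/2 gives |y| > 7/2, so 7|y| > 49/2.
Then |1/y + 1/7| < |y + 7|/(49/2), which is < eps when |y + 7| < (49/2)eps.
Take delta = min(7/2, (49/2)eps). Then 0 < |y + 7| < delta gives both |y + 7| < 7/2 and |y + 7| < (49/2)eps, so |1/y + 1/7| < eps.

delta = min(7/2, (49/2)eps)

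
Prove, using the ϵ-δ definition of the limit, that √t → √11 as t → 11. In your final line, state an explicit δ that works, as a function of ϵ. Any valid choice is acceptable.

Fix ϵ > 0. We want δ > 0 such that 0 < |t − 11| < δ implies |√t − √11| < ϵ.
Multiplying by the conjugate, |√t − √11| = |t − 11|/(√t + √11).
Restrict δ ≤ 11 so that |t − 11| < 11 forces t > 0, and then √t + √11 > √11.
Hence |√t − √11| < |t − 11|/√11, which is < ϵ once |t − 11| < √11·ϵ.
Take δ = min(11, √11·ϵ). If 0 < |t − 11| < δ then t > 0 and |√t − √11| < |t − 11|/√11 < ϵ.

δ = min(11, √11·ϵ)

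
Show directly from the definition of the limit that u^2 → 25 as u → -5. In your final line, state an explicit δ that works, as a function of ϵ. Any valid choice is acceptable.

δ = min(1, ϵ/11)

Let ϵ > 0 be given. We seek δ > 0 with 0 < |u + 5| < δ ⇒ |u^2 − 25| < ϵ.
Factor: u^2 − 25 = (u + 5)(u - 5), so |u^2 − 25| = |u + 5|·|u - 5|.
Impose δ ≤ 1 so that |u| < 6; then |u - 5| ≤ 11.
Hence |u^2 − 25| ≤ 11|u + 5|, which is < ϵ once |u + 5| < ϵ/11.
Take δ = min(1, ϵ/11). If 0 < |u + 5| < δ then both bounds hold and |u^2 − 25| ≤ 11|u + 5| < 11·(ϵ/11) = ϵ.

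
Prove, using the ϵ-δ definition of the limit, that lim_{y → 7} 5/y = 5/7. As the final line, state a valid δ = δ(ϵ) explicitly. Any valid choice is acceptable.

Fix ϵ > 0. We seek δ > 0 such that 0 < |y − 7| < δ implies |5/y − (5/7)| < ϵ.
|5/y − (5/7)| = 5·|7 − y|/(7·|y|) = 5|y − 7|/(7|y|).
Restrict δ ≤ 7/2. Then |y − 7| < 7/2 gives |y| > 7/2, so 7|y| > 49/2.
Then |5/y − (5/7)| < 5|y − 7|/(49/2), which is < ϵ when |y − 7| < (49/10)ϵ.
Take δ = min(7/2, (49/10)ϵ). Then 0 < |y − 7| < δ gives both |y − 7| < 7/2 and |y − 7| < (49/10)ϵ, so |5/y − (5/7)| < ϵ.

δ = min(7/2, (49/10)ϵ)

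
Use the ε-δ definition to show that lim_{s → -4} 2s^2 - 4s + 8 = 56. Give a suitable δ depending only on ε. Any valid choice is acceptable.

Let ε > 0 be given. We want δ > 0 such that 0 < |s + 4| < δ implies |(2s^2 - 4s + 8) − 56| < ε.
(2s^2 - 4s + 8) − 56 = 2s^2 - 4s - 48 = (s + 4)(2s - 12).
So |(2s^2 - 4s + 8) − 56| = |s + 4|·|2s - 12|.
Assume first that |s + 4| < 2, so |s| < 6. Then |2s - 12| ≤ 2·6 + 12 = 24.
Hence |(2s^2 - 4s + 8) − 56| ≤ 24|s + 4| < ε provided |s + 4| < ε/24.
Take δ = min(2, ε/24). Then 0 < |s + 4| < δ gives both |s + 4| < 2 and |s + 4| < ε/24, so |(2s^2 - 4s + 8) − 56| < ε.

δ = min(2, ε/24)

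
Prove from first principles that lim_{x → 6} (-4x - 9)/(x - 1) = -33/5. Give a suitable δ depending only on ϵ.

δ = min(5/2, (25/26)ϵ)

Let ϵ > 0 be given. We want δ > 0 with 0 < |x − 6| < δ ⇒ |(-4x - 9)/(x - 1) + 33/5| < ϵ.
Combining over a common denominator, (-4x - 9)/(x - 1) + 33/5 = [(-4x - 9)·5 − (-33)·(x - 1)] / [5·(x - 1)] = 13(x − 6) / (5(x - 1)).
So |(-4x - 9)/(x - 1) + 33/5| = 13|x − 6| / (5·|x − 1|).
Require δ ≤ 5/2, so |x − 1| ≥ |5| − |x − 6| > 5 − 5/2 = 5/2.
Hence |(-4x - 9)/(x - 1) + 33/5| < 13|x − 6|/(5·(5/2)) = (26/25)|x − 6|, which is < ϵ once |x − 6| < (25/26)ϵ.
Take δ = min(5/2, (25/26)ϵ). Then 0 < |x − 6| < δ forces both bounds, so |(-4x - 9)/(x - 1) + 33/5| < ϵ.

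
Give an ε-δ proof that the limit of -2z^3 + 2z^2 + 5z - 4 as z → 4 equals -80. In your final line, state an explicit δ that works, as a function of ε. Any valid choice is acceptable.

δ = min(2, ε/127)

Fix ε > 0. We want δ > 0 such that 0 < |z − 4| < δ implies |(-2z^3 + 2z^2 + 5z - 4) + 80| < ε.
(-2z^3 + 2z^2 + 5z - 4) + 80 = -2z^3 + 2z^2 + 5z + 76 = (z − 4)(-2z^2 - 6z - 19).
So |(-2z^3 + 2z^2 + 5z - 4) + 80| = |z − 4|·|-2z^2 - 6z - 19|.
Assume first that |z − 4| < 2, so |z| < 6. Then |-2z^2 - 6z - 19| ≤ 2·6^2 + 6·6 + 19 = 127.
Hence |(-2z^3 + 2z^2 + 5z - 4) + 80| ≤ 127|z − 4| < ε provided |z − 4| < ε/127.
Choosing δ = min(2, ε/127) ensures both conditions, hence |(-2z^3 + 2z^2 + 5z - 4) + 80| < ε.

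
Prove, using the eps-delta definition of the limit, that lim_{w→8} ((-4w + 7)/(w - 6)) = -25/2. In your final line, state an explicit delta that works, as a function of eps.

delta = min(1, (2/17)eps)

Fix eps > 0. We want delta > 0 with 0 < |w − 8| < delta ⇒ |(-4w + 7)/(w - 6) + 25/2| < eps.
Combining over a common denominator, (-4w + 7)/(w - 6) + 25/2 = [(-4w + 7)·2 − (-25)·(w - 6)] / [2·(w - 6)] = 17(w − 8) / (2(w - 6)).
So |(-4w + 7)/(w - 6) + 25/2| = 17|w − 8| / (2·|w − 6|).
Require delta ≤ 1, so |w − 6| ≥ |2| − |w − 8| > 2 − 1 = 1.
Hence |(-4w + 7)/(w - 6) + 25/2| < 17|w − 8|/(2·1) = (17/2)|w − 8|, which is < eps once |w − 8| < (2/17)eps.
Take delta = min(1, (2/17)eps). Then 0 < |w − 8| < delta forces both bounds, so |(-4w + 7)/(w - 6) + 25/2| < eps.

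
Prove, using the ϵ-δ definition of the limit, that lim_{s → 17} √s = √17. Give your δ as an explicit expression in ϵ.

Fix ϵ > 0. We want δ > 0 such that 0 < |s − 17| < δ implies |√s − √17| < ϵ.
Rationalise: √s − √17 = (s − 17)/(√s + √17), so |√s − √17| = |s − 17|/(√s + √17).
Restrict δ ≤ 17 so that |s − 17| < 17 forces s > 0, and then √s + √17 > √17.
Hence |√s − √17| < |s − 17|/√17, which is < ϵ once |s − 17| < √17·ϵ.
Take δ = min(17, √17·ϵ). If 0 < |s − 17| < δ then s > 0 and |√s − √17| < |s − 17|/√17 < ϵ.

δ = min(17, √17·ϵ)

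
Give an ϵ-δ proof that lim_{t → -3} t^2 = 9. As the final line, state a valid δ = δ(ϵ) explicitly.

Suppose ϵ > 0. We seek δ > 0 with 0 < |t + 3| < δ ⇒ |t^2 − 9| < ϵ.
Factor: t^2 − 9 = (t + 3)(t - 3), so |t^2 − 9| = |t + 3|·|t - 3|.
Restrict δ ≤ 1. Then |t + 3| < 1 gives |t| < 4, so by the triangle inequality |t - 3| ≤ 4 + 3 = 7.
Hence |t^2 − 9| ≤ 7|t + 3|, which is < ϵ once |t + 3| < ϵ/7.
Take δ = min(1, ϵ/7). If 0 < |t + 3| < δ then both bounds hold and |t^2 − 9| ≤ 7|t + 3| < 7·(ϵ/7) = ϵ.

δ = min(1, ϵ/7)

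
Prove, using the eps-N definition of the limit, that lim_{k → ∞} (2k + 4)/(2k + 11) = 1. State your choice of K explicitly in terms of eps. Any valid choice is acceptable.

Fix eps > 0. For k ≥ 1, |(2k + 4)/(2k + 11) − 1| = |-14|/(2(2k + 11)) = 14/(2(2k + 11)).
Since 2k + 11 ≥ 2k for k ≥ 1, this is ≤ 14/(2·2k) = (7/2)/k.
So |(2k + 4)/(2k + 11) − 1| < eps whenever k > (7/2)/eps.
Take K = (7/2)/eps. If k > K then |(2k + 4)/(2k + 11) − 1| ≤ (7/2)/k < eps.

K = (7/2)/eps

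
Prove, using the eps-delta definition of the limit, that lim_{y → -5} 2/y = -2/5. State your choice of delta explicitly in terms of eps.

delta = min(5/2, (25/4)eps)

Let eps > 0 be given. We seek delta > 0 such that 0 < |y + 5| < delta implies |2/y + 2/5| < eps.
|2/y + 2/5| = 2·|-5 − y|/(5·|y|) = 2|y + 5|/(5|y|).
Restrict delta ≤ 5/2. Then |y + 5| < 5/2 gives |y| > 5/2, so 5|y| > 25/2.
Then |2/y + 2/5| < 2|y + 5|/(25/2), which is < eps when |y + 5| < (25/4)eps.
Take delta = min(5/2, (25/4)eps). Then 0 < |y + 5| < delta gives both |y + 5| < 5/2 and |y + 5| < (25/4)eps, so |2/y + 2/5| < eps.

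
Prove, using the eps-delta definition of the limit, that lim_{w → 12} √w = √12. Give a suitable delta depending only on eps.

Fix eps > 0. We want delta > 0 such that 0 < |w − 12| < delta implies |√w − √12| < eps.
Rationalise: √w − √12 = (w − 12)/(√w + √12), so |√w − √12| = |w − 12|/(√w + √12).
Restrict delta ≤ 12 so that |w − 12| < 12 forces w > 0, and then √w + √12 > √12.
Hence |√w − √12| < |w − 12|/√12, which is < eps once |w − 12| < √12·eps.
Take delta = min(12, √12·eps). If 0 < |w − 12| < delta then w > 0 and |√w − √12| < |w − 12|/√12 < eps.

delta = min(12, √12·eps)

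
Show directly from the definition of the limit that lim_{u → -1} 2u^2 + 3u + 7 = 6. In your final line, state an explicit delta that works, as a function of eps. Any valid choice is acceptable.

delta = min(2, eps/7)

Let eps > 0 be given. We want delta > 0 such that 0 < |u + 1| < delta implies |(2u^2 + 3u + 7) − 6| < eps.
(2u^2 + 3u + 7) − 6 = 2u^2 + 3u + 1 = (u + 1)(2u + 1).
So |(2u^2 + 3u + 7) − 6| = |u + 1|·|2u + 1|.
Assume first that |u + 1| < 2, so |u| < 3. Then |2u + 1| ≤ 2·3 + 1 = 7.
Hence |(2u^2 + 3u + 7) − 6| ≤ 7|u + 1| < eps provided |u + 1| < eps/7.
Take delta = min(2, eps/7). Then 0 < |u + 1| < delta gives both |u + 1| < 2 and |u + 1| < eps/7, so |(2u^2 + 3u + 7) − 6| < eps.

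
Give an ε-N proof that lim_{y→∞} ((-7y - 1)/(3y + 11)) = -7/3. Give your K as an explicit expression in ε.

Let ε > 0 be given. We seek K > 0 such that y > K implies |(-7y - 1)/(3y + 11) + 7/3| < ε.
(-7y - 1)/(3y + 11) + 7/3 = (3(-7y - 1) − (-7)(3y + 11)) / (3(3y + 11)) = 74/(3(3y + 11)).
For y > 0 we have 3y + 11 > 3y, so |(-7y - 1)/(3y + 11) + 7/3| = 74/(3(3y + 11)) < 74/(3·3y) = (74/9)/y.
Thus |(-7y - 1)/(3y + 11) + 7/3| < ε whenever y > (74/9)/ε.
Take K = (74/9)/ε. If y > K then |(-7y - 1)/(3y + 11) + 7/3| < (74/9)/y < ε.

K = (74/9)/ε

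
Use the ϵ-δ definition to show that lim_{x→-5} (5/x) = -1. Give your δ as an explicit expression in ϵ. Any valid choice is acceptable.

δ = min(5/2, (5/2)ϵ)

Fix ϵ > 0. We seek δ > 0 such that 0 < |x + 5| < δ implies |5/x + 1| < ϵ.
|5/x + 1| = 5·|-5 − x|/(5·|x|) = 5|x + 5|/(5|x|).
Restrict δ ≤ 5/2. Then |x + 5| < 5/2 gives |x| > 5/2, so 5|x| > 25/2.
Then |5/x + 1| < 5|x + 5|/(25/2), which is < ϵ when |x + 5| < (5/2)ϵ.
Take δ = min(5/2, (5/2)ϵ). Then 0 < |x + 5| < δ gives both |x + 5| < 5/2 and |x + 5| < (5/2)ϵ, so |5/x + 1| < ϵ.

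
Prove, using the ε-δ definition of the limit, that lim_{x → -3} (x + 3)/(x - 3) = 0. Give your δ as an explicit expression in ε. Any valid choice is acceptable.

δ = min(3, 3ε)

Fix ε > 0. We want δ > 0 with 0 < |x + 3| < δ ⇒ |(x + 3)/(x - 3) − 0| < ε.
Combining over a common denominator, (x + 3)/(x - 3) − 0 = [(x + 3)·(-6) − 0·(x - 3)] / [(-6)·(x - 3)] = -6(x + 3) / ((-6)(x - 3)).
So |(x + 3)/(x - 3) − 0| = 6|x + 3| / (6·|x − 3|).
Require δ ≤ 3, so |x − 3| ≥ |-6| − |x + 3| > 6 − 3 = 3.
Hence |(x + 3)/(x - 3) − 0| < 6|x + 3|/(6·3) = (1/3)|x + 3|, which is < ε once |x + 3| < 3ε.
Take δ = min(3, 3ε). Then 0 < |x + 3| < δ forces both bounds, so |(x + 3)/(x - 3) − 0| < ε.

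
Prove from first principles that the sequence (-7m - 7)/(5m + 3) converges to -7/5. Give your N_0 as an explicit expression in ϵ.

N_0 = (14/25)/ϵ

Fix ϵ > 0. For m ≥ 1, |(-7m - 7)/(5m + 3) + 7/5| = |-14|/(5(5m + 3)) = 14/(5(5m + 3)).
Since 5m + 3 ≥ 5m for m ≥ 1, this is ≤ 14/(5·5m) = (14/25)/m.
So |(-7m - 7)/(5m + 3) + 7/5| < ϵ whenever m > (14/25)/ϵ.
Take N_0 = (14/25)/ϵ. If m > N_0 then |(-7m - 7)/(5m + 3) + 7/5| ≤ (14/25)/m < ϵ.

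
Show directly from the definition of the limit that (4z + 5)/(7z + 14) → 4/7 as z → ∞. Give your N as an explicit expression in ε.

Let ε > 0 be given. We seek N > 0 such that z > N implies |(4z + 5)/(7z + 14) − (4/7)| < ε.
(4z + 5)/(7z + 14) − (4/7) = (7(4z + 5) − 4(7z + 14)) / (7(7z + 14)) = -21/(7(7z + 14)).
For z > 0 we have 7z + 14 > 7z, so |(4z + 5)/(7z + 14) − (4/7)| = 21/(7(7z + 14)) < 21/(7·7z) = (3/7)/z.
Thus |(4z + 5)/(7z + 14) − (4/7)| < ε whenever z > (3/7)/ε.
Take N = (3/7)/ε. If z > N then |(4z + 5)/(7z + 14) − (4/7)| < (3/7)/z < ε.

N = (3/7)/ε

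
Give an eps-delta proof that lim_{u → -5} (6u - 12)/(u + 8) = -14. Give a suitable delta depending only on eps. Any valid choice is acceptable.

Suppose eps > 0. We want delta > 0 with 0 < |u + 5| < delta ⇒ |(6u - 12)/(u + 8) + 14| < eps.
Combining over a common denominator, (6u - 12)/(u + 8) + 14 = [(6u - 12)·3 − (-42)·(u + 8)] / [3·(u + 8)] = 60(u + 5) / (3(u + 8)).
So |(6u - 12)/(u + 8) + 14| = 60|u + 5| / (3·|u + 8|).
Restrict delta ≤ 3/2. Then |u + 5| < 3/2 gives |u + 8| = |(u + 5) + 3| ≥ 3 − 3/2 = 3/2.
Hence |(6u - 12)/(u + 8) + 14| < 60|u + 5|/(3·(3/2)) = (40/3)|u + 5|, which is < eps once |u + 5| < (3/40)eps.
Take delta = min(3/2, (3/40)eps). Then 0 < |u + 5| < delta forces both bounds, so |(6u - 12)/(u + 8) + 14| < eps.

delta = min(3/2, (3/40)eps)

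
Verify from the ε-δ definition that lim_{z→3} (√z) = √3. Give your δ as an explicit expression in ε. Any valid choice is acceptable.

Fix ε > 0. We want δ > 0 such that 0 < |z − 3| < δ implies |√z − √3| < ε.
Multiplying by the conjugate, |√z − √3| = |z − 3|/(√z + √3).
Restrict δ ≤ 3 so that |z − 3| < 3 forces z > 0, and then √z + √3 > √3.
Hence |√z − √3| < |z − 3|/√3, which is < ε once |z − 3| < √3·ε.
Take δ = min(3, √3·ε). If 0 < |z − 3| < δ then z > 0 and |√z − √3| < |z − 3|/√3 < ε.

δ = min(3, √3·ε)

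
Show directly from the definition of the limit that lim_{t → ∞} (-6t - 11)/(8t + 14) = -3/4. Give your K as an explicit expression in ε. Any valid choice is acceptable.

K = (1/16)/ε

Let ε > 0 be given. We seek K > 0 such that t > K implies |(-6t - 11)/(8t + 14) + 3/4| < ε.
(-6t - 11)/(8t + 14) + 3/4 = (8(-6t - 11) − (-6)(8t + 14)) / (8(8t + 14)) = -4/(8(8t + 14)).
For t > 0 we have 8t + 14 > 8t, so |(-6t - 11)/(8t + 14) + 3/4| = 4/(8(8t + 14)) < 4/(8·8t) = (1/16)/t.
Thus |(-6t - 11)/(8t + 14) + 3/4| < ε whenever t > (1/16)/ε.
Take K = (1/16)/ε. If t > K then |(-6t - 11)/(8t + 14) + 3/4| < (1/16)/t < ε.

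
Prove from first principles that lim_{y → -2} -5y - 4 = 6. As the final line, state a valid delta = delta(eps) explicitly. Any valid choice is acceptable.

Fix eps > 0. We need delta > 0 so that 0 < |y + 2| < delta implies |(-5y - 4) − 6| < eps.
Since (-5y - 4) − 6 = -5(y + 2), we have |(-5y - 4) − 6| = 5|y + 2|.
Thus it suffices that |y + 2| < eps/5.
Take delta = eps/5. If 0 < |y + 2| < delta then |(-5y - 4) − 6| = 5|y + 2| < 5·(eps/5) = eps.

delta = eps/5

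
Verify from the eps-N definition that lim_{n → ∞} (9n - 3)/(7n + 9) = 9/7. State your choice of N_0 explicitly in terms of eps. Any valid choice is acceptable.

Let eps > 0. For n ≥ 1, |(9n - 3)/(7n + 9) − (9/7)| = |-102|/(7(7n + 9)) = 102/(7(7n + 9)).
Since 7n + 9 ≥ 7n for n ≥ 1, this is ≤ 102/(7·7n) = (102/49)/n.
So |(9n - 3)/(7n + 9) − (9/7)| < eps whenever n > (102/49)/eps.
Take N_0 = (102/49)/eps. If n > N_0 then |(9n - 3)/(7n + 9) − (9/7)| ≤ (102/49)/n < eps.

N_0 = (102/49)/eps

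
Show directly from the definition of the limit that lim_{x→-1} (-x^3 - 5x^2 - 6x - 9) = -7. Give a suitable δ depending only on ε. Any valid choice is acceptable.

δ = min(1, ε/14)

Suppose ε > 0. We want δ > 0 such that 0 < |x + 1| < δ implies |(-x^3 - 5x^2 - 6x - 9) + 7| < ε.
(-x^3 - 5x^2 - 6x - 9) + 7 = -x^3 - 5x^2 - 6x - 2 = (x + 1)(-x^2 - 4x - 2).
So |(-x^3 - 5x^2 - 6x - 9) + 7| = |x + 1|·|-x^2 - 4x - 2|.
Require δ ≤ 1. Then |x + 1| < 1 gives |x| < 2, and by the triangle inequality |-x^2 - 4x - 2| ≤ 2^2 + 4·2 + 2 = 14.
Hence |(-x^3 - 5x^2 - 6x - 9) + 7| ≤ 14|x + 1| < ε provided |x + 1| < ε/14.
Choosing δ = min(1, ε/14) ensures both conditions, hence |(-x^3 - 5x^2 - 6x - 9) + 7| < ε.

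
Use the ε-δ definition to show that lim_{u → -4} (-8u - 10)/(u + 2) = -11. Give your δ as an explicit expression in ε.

δ = min(1, (1/3)ε)

Let ε > 0 be given. We want δ > 0 with 0 < |u + 4| < δ ⇒ |(-8u - 10)/(u + 2) + 11| < ε.
Combining over a common denominator, (-8u - 10)/(u + 2) + 11 = [(-8u - 10)·(-2) − 22·(u + 2)] / [(-2)·(u + 2)] = -6(u + 4) / ((-2)(u + 2)).
So |(-8u - 10)/(u + 2) + 11| = 6|u + 4| / (2·|u + 2|).
Require δ ≤ 1, so |u + 2| ≥ |-2| − |u + 4| > 2 − 1 = 1.
Hence |(-8u - 10)/(u + 2) + 11| < 6|u + 4|/(2·1) = 3|u + 4|, which is < ε once |u + 4| < (1/3)ε.
Take δ = min(1, (1/3)ε). Then 0 < |u + 4| < δ forces both bounds, so |(-8u - 10)/(u + 2) + 11| < ε.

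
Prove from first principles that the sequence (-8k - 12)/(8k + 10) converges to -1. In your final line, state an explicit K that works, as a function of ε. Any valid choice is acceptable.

Fix ε > 0. For k ≥ 1, |(-8k - 12)/(8k + 10) + 1| = |-16|/(8(8k + 10)) = 16/(8(8k + 10)).
Since 8k + 10 ≥ 8k for k ≥ 1, this is ≤ 16/(8·8k) = (1/4)/k.
So |(-8k - 12)/(8k + 10) + 1| < ε whenever k > (1/4)/ε.
Take K = (1/4)/ε. If k > K then |(-8k - 12)/(8k + 10) + 1| ≤ (1/4)/k < ε.

K = (1/4)/ε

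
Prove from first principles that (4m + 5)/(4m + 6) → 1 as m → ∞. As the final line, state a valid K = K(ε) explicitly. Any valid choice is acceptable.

Suppose ε > 0. For m ≥ 1, |(4m + 5)/(4m + 6) − 1| = |-4|/(4(4m + 6)) = 4/(4(4m + 6)).
Since 4m + 6 ≥ 4m for m ≥ 1, this is ≤ 4/(4·4m) = (1/4)/m.
So |(4m + 5)/(4m + 6) − 1| < ε whenever m > (1/4)/ε.
Take K = (1/4)/ε. If m > K then |(4m + 5)/(4m + 6) − 1| ≤ (1/4)/m < ε.

K = (1/4)/ε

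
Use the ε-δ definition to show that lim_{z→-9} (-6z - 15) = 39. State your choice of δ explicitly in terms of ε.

Suppose ε > 0. We need δ > 0 so that 0 < |z + 9| < δ implies |(-6z - 15) − 39| < ε.
|(-6z - 15) − 39| = |-6z - 54| = 6|z + 9|.
So 6|z + 9| < ε exactly when |z + 9| < ε/6.
Choosing δ = ε/6 gives |(-6z - 15) − 39| = 6|z + 9| < ε whenever |z + 9| < δ.

δ = ε/6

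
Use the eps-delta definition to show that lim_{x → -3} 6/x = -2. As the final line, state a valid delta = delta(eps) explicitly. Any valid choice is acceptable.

delta = min(3/2, (3/4)eps)

Suppose eps > 0. We seek delta > 0 such that 0 < |x + 3| < delta implies |6/x + 2| < eps.
|6/x + 2| = 6·|-3 − x|/(3·|x|) = 6|x + 3|/(3|x|).
Require delta ≤ 3/2 so that |x| > 3 − 3/2 = 3/2, hence 3|x| > 9/2.
Then |6/x + 2| < 6|x + 3|/(9/2), which is < eps when |x + 3| < (3/4)eps.
Take delta = min(3/2, (3/4)eps). Then 0 < |x + 3| < delta gives both |x + 3| < 3/2 and |x + 3| < (3/4)eps, so |6/x + 2| < eps.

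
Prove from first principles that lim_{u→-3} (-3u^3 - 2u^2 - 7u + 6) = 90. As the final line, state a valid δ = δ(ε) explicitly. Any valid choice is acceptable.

δ = min(2, ε/138)

Let ε > 0 be given. We want δ > 0 such that 0 < |u + 3| < δ implies |(-3u^3 - 2u^2 - 7u + 6) − 90| < ε.
(-3u^3 - 2u^2 - 7u + 6) − 90 = -3u^3 - 2u^2 - 7u - 84 = (u + 3)(-3u^2 + 7u - 28).
So |(-3u^3 - 2u^2 - 7u + 6) − 90| = |u + 3|·|-3u^2 + 7u - 28|.
Require δ ≤ 2. Then |u + 3| < 2 gives |u| < 5, and by the triangle inequality |-3u^2 + 7u - 28| ≤ 3·5^2 + 7·5 + 28 = 138.
Hence |(-3u^3 - 2u^2 - 7u + 6) − 90| ≤ 138|u + 3| < ε provided |u + 3| < ε/138.
Choosing δ = min(2, ε/138) ensures both conditions, hence |(-3u^3 - 2u^2 - 7u + 6) − 90| < ε.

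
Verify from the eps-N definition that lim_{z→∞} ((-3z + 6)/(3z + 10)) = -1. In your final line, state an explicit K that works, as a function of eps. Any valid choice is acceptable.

Fix eps > 0. We seek K > 0 such that z > K implies |(-3z + 6)/(3z + 10) + 1| < eps.
(-3z + 6)/(3z + 10) + 1 = (3(-3z + 6) − (-3)(3z + 10)) / (3(3z + 10)) = 48/(3(3z + 10)).
For z > 0 we have 3z + 10 > 3z, so |(-3z + 6)/(3z + 10) + 1| = 48/(3(3z + 10)) < 48/(3·3z) = (16/3)/z.
Thus |(-3z + 6)/(3z + 10) + 1| < eps whenever z > (16/3)/eps.
Take K = (16/3)/eps. If z > K then |(-3z + 6)/(3z + 10) + 1| < (16/3)/z < eps.

K = (16/3)/eps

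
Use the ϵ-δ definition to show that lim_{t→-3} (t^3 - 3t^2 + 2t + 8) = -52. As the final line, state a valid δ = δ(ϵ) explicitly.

Suppose ϵ > 0. We want δ > 0 such that 0 < |t + 3| < δ implies |(t^3 - 3t^2 + 2t + 8) + 52| < ϵ.
(t^3 - 3t^2 + 2t + 8) + 52 = t^3 - 3t^2 + 2t + 60 = (t + 3)(t^2 - 6t + 20).
So |(t^3 - 3t^2 + 2t + 8) + 52| = |t + 3|·|t^2 - 6t + 20|.
Assume first that |t + 3| < 2, so |t| < 5. Then |t^2 - 6t + 20| ≤ 5^2 + 6·5 + 20 = 75.
Hence |(t^3 - 3t^2 + 2t + 8) + 52| ≤ 75|t + 3| < ϵ provided |t + 3| < ϵ/75.
Take δ = min(2, ϵ/75). Then 0 < |t + 3| < δ gives both |t + 3| < 2 and |t + 3| < ϵ/75, so |(t^3 - 3t^2 + 2t + 8) + 52| < ϵ.

δ = min(2, ϵ/75)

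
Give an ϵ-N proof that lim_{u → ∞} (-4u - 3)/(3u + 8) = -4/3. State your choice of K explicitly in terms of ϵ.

Let ϵ > 0 be given. We seek K > 0 such that u > K implies |(-4u - 3)/(3u + 8) + 4/3| < ϵ.
(-4u - 3)/(3u + 8) + 4/3 = (3(-4u - 3) − (-4)(3u + 8)) / (3(3u + 8)) = 23/(3(3u + 8)).
For u > 0 we have 3u + 8 > 3u, so |(-4u - 3)/(3u + 8) + 4/3| = 23/(3(3u + 8)) < 23/(3·3u) = (23/9)/u.
Thus |(-4u - 3)/(3u + 8) + 4/3| < ϵ whenever u > (23/9)/ϵ.
Take K = (23/9)/ϵ. If u > K then |(-4u - 3)/(3u + 8) + 4/3| < (23/9)/u < ϵ.

K = (23/9)/ϵ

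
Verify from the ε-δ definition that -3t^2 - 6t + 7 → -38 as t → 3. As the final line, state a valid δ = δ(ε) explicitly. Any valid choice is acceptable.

Fix ε > 0. We want δ > 0 such that 0 < |t − 3| < δ implies |(-3t^2 - 6t + 7) + 38| < ε.
(-3t^2 - 6t + 7) + 38 = -3t^2 - 6t + 45 = (t − 3)(-3t - 15).
So |(-3t^2 - 6t + 7) + 38| = |t − 3|·|-3t - 15|.
Assume first that |t − 3| < 1, so |t| < 4. Then |-3t - 15| ≤ 3·4 + 15 = 27.
Hence |(-3t^2 - 6t + 7) + 38| ≤ 27|t − 3| < ε provided |t − 3| < ε/27.
Choosing δ = min(1, ε/27) ensures both conditions, hence |(-3t^2 - 6t + 7) + 38| < ε.

δ = min(1, ε/27)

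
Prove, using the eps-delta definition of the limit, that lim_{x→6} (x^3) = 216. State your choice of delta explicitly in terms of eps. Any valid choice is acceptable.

Let eps > 0. We seek delta > 0 with 0 < |x − 6| < delta ⇒ |x^3 − 216| < eps.
Factor: x^3 − 216 = (x − 6)(x^2 + 6x + 36), so |x^3 − 216| = |x − 6|·|x^2 + 6x + 36|.
Impose delta ≤ 1 so that |x| < 7; then |x^2 + 6x + 36| ≤ 127.
Hence |x^3 − 216| ≤ 127|x − 6|, which is < eps once |x − 6| < eps/127.
Take delta = min(1, eps/127). If 0 < |x − 6| < delta then both bounds hold and |x^3 − 216| ≤ 127|x − 6| < 127·(eps/127) = eps.

delta = min(1, eps/127)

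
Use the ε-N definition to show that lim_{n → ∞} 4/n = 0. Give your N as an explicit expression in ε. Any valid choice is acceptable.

N = 4/ε

Let ε > 0. For n ≥ 1, |4/n − 0| = 4/(n) ≤ 4/n.
We need 4/n < ε, i.e. n > 4/ε.
Take N = 4/ε. If n > N then |4/n| ≤ 4/n < ε.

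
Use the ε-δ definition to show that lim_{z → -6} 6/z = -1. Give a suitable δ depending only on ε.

Fix ε > 0. We seek δ > 0 such that 0 < |z + 6| < δ implies |6/z + 1| < ε.
|6/z + 1| = 6·|-6 − z|/(6·|z|) = 6|z + 6|/(6|z|).
Restrict δ ≤ 3. Then |z + 6| < 3 gives |z| > 3, so 6|z| > 18.
Then |6/z + 1| < 6|z + 6|/18, which is < ε when |z + 6| < 3ε.
Take δ = min(3, 3ε). Then 0 < |z + 6| < δ gives both |z + 6| < 3 and |z + 6| < 3ε, so |6/z + 1| < ε.

δ = min(3, 3ε)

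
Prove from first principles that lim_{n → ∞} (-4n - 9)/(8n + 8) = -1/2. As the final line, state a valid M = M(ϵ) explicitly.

Let ϵ > 0. For n ≥ 1, |(-4n - 9)/(8n + 8) + 1/2| = |-40|/(8(8n + 8)) = 40/(8(8n + 8)).
Since 8n + 8 ≥ 8n for n ≥ 1, this is ≤ 40/(8·8n) = (5/8)/n.
So |(-4n - 9)/(8n + 8) + 1/2| < ϵ whenever n > (5/8)/ϵ.
Take M = (5/8)/ϵ. If n > M then |(-4n - 9)/(8n + 8) + 1/2| ≤ (5/8)/n < ϵ.

M = (5/8)/ϵ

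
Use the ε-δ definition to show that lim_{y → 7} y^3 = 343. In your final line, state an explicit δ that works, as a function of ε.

δ = min(1, ε/169)

Fix ε > 0. We seek δ > 0 with 0 < |y − 7| < δ ⇒ |y^3 − 343| < ε.
Factor: y^3 − 343 = (y − 7)(y^2 + 7y + 49), so |y^3 − 343| = |y − 7|·|y^2 + 7y + 49|.
Impose δ ≤ 1 so that |y| < 8; then |y^2 + 7y + 49| ≤ 169.
Hence |y^3 − 343| ≤ 169|y − 7|, which is < ε once |y − 7| < ε/169.
Take δ = min(1, ε/169). If 0 < |y − 7| < δ then both bounds hold and |y^3 − 343| ≤ 169|y − 7| < 169·(ε/169) = ε.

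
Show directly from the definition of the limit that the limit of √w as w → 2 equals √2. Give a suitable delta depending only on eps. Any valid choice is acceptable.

delta = min(2, √2·eps)

Let eps > 0 be given. We want delta > 0 such that 0 < |w − 2| < delta implies |√w − √2| < eps.
Rationalise: √w − √2 = (w − 2)/(√w + √2), so |√w − √2| = |w − 2|/(√w + √2).
Restrict delta ≤ 2 so that |w − 2| < 2 forces w > 0, and then √w + √2 > √2.
Hence |√w − √2| < |w − 2|/√2, which is < eps once |w − 2| < √2·eps.
Take delta = min(2, √2·eps). If 0 < |w − 2| < delta then w > 0 and |√w − √2| < |w − 2|/√2 < eps.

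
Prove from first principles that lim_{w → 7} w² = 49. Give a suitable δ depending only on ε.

δ = min(1, ε/15)

Let ε > 0. We seek δ > 0 with 0 < |w − 7| < δ ⇒ |w² − 49| < ε.
Factor: w² − 49 = (w − 7)(w + 7), so |w² − 49| = |w − 7|·|w + 7|.
Impose δ ≤ 1 so that |w| < 8; then |w + 7| ≤ 15.
Hence |w² − 49| ≤ 15|w − 7|, which is < ε once |w − 7| < ε/15.
Take δ = min(1, ε/15). If 0 < |w − 7| < δ then both bounds hold and |w² − 49| ≤ 15|w − 7| < 15·(ε/15) = ε.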